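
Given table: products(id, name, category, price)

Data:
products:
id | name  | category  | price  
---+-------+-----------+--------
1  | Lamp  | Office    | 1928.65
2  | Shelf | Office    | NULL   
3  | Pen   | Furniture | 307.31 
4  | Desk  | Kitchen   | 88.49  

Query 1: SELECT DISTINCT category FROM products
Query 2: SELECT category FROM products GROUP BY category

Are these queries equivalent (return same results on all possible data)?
Yes, equivalent

Both queries return: [('Furniture',), ('Kitchen',), ('Office',)]

Reason: Both get unique categorys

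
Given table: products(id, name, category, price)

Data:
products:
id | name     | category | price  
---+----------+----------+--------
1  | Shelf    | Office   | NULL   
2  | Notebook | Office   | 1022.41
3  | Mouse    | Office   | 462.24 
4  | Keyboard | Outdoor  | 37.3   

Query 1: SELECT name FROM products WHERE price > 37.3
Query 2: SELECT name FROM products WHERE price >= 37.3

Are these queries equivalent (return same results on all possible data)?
No, not equivalent

Query 1 returns: [('Notebook',), ('Mouse',)]
Query 2 returns: [('Notebook',), ('Mouse',), ('Keyboard',)]

Reason: > vs >= gives different results when price = 37.3 exists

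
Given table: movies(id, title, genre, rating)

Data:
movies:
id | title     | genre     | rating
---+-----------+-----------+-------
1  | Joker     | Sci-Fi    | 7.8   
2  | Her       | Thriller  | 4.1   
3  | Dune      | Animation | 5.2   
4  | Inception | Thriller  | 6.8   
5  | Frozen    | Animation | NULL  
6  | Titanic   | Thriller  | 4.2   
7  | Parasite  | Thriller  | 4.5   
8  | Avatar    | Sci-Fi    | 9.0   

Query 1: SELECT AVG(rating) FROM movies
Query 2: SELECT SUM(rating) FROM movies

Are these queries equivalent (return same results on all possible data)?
No, not equivalent

Query 1 returns: [(5.942857142857143,)]
Query 2 returns: [(41.6,)]

Reason: AVG vs SUM give different aggregate values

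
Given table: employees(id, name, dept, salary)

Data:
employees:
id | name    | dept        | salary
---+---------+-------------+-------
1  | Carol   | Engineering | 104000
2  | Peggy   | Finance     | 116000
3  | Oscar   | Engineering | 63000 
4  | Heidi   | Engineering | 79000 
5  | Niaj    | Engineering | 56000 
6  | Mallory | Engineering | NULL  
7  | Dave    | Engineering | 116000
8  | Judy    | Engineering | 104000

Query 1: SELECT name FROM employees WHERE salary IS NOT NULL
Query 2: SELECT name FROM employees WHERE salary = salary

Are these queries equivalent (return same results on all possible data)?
Yes, equivalent

Both queries return: [('Carol',), ('Dave',), ('Heidi',), ('Judy',), ('Niaj',), ('Oscar',), ('Peggy',)]

Reason: IS NOT NULL vs self-equality (both exclude NULLs)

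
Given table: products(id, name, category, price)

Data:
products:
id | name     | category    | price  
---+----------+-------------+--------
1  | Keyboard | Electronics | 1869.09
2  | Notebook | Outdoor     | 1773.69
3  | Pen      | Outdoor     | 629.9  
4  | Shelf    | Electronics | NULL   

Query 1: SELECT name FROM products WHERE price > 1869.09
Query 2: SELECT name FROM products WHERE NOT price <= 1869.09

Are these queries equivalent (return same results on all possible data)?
Yes, equivalent

Both queries return: []

Reason: Both filter price > 1869.09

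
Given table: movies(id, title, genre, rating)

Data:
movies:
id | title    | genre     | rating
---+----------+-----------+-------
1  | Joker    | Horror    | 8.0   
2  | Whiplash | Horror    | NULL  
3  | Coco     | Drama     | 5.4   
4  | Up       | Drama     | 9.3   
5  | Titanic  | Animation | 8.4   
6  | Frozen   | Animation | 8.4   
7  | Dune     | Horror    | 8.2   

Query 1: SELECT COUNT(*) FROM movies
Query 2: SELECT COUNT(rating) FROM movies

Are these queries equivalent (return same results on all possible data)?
No, not equivalent

Query 1 returns: [(7,)]
Query 2 returns: [(6,)]

Reason: COUNT(*) includes NULLs, COUNT(column) excludes them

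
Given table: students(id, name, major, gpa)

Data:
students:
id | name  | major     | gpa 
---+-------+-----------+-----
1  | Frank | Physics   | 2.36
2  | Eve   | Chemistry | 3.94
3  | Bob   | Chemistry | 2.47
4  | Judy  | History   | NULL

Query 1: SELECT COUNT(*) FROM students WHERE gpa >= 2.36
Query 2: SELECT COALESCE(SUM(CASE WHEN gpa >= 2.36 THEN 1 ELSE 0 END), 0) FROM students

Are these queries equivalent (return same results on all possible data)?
Yes, equivalent

Both queries return: [(3,)]

Reason: COUNT with WHERE vs conditional SUM (COALESCE handles empty-table NULL)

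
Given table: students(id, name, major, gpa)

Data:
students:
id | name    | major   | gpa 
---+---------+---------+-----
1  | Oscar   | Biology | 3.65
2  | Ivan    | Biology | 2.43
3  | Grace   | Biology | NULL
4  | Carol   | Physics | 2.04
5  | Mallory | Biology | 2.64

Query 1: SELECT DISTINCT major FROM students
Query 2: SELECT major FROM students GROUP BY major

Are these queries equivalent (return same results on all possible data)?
Yes, equivalent

Both queries return: [('Biology',), ('Physics',)]

Reason: Both get unique majors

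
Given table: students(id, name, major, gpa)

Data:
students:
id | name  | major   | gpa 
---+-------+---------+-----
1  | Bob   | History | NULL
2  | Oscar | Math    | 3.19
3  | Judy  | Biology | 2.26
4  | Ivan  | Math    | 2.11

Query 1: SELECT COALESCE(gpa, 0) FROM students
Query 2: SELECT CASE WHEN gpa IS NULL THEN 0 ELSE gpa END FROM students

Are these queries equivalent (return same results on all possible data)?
Yes, equivalent

Both queries return: [(0,), (2.11,), (2.26,), (3.19,)]

Reason: COALESCE vs CASE for NULL handling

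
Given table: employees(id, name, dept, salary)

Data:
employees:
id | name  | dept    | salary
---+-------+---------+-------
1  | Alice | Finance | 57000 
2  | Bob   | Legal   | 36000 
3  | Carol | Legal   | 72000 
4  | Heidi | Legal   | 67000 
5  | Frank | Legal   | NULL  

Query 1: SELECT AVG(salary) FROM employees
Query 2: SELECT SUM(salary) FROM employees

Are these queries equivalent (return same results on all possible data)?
No, not equivalent

Query 1 returns: [(58000.0,)]
Query 2 returns: [(232000,)]

Reason: AVG vs SUM give different aggregate values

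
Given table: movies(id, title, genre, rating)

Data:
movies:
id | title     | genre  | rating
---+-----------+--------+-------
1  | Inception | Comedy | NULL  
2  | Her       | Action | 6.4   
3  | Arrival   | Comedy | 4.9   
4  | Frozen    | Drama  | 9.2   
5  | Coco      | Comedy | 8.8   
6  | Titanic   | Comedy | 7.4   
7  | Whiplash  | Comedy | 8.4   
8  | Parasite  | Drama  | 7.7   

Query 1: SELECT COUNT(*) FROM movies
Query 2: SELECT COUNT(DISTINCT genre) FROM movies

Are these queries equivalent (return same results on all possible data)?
No, not equivalent

Query 1 returns: [(8,)]
Query 2 returns: [(3,)]

Reason: COUNT(*) counts rows, COUNT(DISTINCT genre) counts unique genres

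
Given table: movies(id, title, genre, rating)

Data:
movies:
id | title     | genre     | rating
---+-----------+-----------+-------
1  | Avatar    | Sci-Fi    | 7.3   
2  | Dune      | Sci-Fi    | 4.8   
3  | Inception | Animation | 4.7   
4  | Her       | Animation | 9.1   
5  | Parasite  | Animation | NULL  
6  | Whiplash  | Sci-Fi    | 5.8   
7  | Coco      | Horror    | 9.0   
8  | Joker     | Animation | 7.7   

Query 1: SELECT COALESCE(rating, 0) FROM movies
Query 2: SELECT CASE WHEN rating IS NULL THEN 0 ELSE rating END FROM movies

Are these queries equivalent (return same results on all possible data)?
Yes, equivalent

Both queries return: [(0,), (4.7,), (4.8,), (5.8,), (7.3,), (7.7,), (9.0,), (9.1,)]

Reason: COALESCE vs CASE for NULL handling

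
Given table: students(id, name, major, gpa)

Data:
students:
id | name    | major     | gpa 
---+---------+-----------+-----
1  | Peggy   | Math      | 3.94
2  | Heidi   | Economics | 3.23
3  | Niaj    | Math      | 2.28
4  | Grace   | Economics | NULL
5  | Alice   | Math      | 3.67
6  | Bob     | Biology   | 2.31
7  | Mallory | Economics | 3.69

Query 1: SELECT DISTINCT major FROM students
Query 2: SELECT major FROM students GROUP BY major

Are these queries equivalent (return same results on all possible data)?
Yes, equivalent

Both queries return: [('Biology',), ('Economics',), ('Math',)]

Reason: Both get unique majors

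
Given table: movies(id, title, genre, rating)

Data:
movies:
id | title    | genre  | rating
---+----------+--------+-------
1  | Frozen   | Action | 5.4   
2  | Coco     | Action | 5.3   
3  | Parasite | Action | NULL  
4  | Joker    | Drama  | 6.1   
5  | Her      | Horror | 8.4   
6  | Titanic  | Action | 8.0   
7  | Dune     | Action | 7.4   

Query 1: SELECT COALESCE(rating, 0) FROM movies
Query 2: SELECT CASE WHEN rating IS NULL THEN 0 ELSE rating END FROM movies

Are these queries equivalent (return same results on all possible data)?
Yes, equivalent

Both queries return: [(0,), (5.3,), (5.4,), (6.1,), (7.4,), (8.0,), (8.4,)]

Reason: COALESCE vs CASE for NULL handling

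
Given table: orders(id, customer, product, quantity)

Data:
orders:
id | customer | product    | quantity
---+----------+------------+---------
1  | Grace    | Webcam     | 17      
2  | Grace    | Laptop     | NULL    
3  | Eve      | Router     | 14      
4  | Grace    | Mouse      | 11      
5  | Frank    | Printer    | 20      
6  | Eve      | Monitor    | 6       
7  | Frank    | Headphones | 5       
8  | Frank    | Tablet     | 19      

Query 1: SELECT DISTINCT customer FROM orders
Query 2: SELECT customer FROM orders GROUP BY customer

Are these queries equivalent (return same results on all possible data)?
Yes, equivalent

Both queries return: [('Eve',), ('Frank',), ('Grace',)]

Reason: Both get unique customers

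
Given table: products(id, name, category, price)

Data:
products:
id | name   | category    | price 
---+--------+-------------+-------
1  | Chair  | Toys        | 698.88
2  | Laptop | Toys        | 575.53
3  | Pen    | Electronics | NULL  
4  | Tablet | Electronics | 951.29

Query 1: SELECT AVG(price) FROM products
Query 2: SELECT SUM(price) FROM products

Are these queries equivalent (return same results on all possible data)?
No, not equivalent

Query 1 returns: [(741.9,)]
Query 2 returns: [(2225.7,)]

Reason: AVG vs SUM give different aggregate values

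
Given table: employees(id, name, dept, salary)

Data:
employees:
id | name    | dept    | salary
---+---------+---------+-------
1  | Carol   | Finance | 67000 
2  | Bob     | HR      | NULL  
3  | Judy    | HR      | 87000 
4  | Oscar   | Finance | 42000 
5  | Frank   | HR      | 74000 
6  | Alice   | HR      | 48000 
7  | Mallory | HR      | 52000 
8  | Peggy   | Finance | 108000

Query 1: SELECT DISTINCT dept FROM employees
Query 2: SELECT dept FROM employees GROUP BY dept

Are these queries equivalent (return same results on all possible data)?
Yes, equivalent

Both queries return: [('Finance',), ('HR',)]

Reason: Both get unique depts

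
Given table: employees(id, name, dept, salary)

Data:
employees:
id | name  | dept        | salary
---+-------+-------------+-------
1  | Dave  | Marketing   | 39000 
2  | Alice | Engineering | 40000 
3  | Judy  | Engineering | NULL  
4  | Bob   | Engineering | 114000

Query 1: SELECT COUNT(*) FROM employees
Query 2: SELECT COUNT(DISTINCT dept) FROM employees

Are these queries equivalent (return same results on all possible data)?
No, not equivalent

Query 1 returns: [(4,)]
Query 2 returns: [(2,)]

Reason: COUNT(*) counts rows, COUNT(DISTINCT dept) counts unique depts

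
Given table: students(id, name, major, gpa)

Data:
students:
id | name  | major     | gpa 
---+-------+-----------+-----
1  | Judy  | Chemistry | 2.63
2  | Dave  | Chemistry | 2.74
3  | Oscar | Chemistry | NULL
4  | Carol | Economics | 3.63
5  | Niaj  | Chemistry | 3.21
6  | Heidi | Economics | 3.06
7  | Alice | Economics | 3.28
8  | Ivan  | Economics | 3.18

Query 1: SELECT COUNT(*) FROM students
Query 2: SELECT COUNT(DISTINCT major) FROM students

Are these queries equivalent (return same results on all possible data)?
No, not equivalent

Query 1 returns: [(8,)]
Query 2 returns: [(2,)]

Reason: COUNT(*) counts rows, COUNT(DISTINCT major) counts unique majors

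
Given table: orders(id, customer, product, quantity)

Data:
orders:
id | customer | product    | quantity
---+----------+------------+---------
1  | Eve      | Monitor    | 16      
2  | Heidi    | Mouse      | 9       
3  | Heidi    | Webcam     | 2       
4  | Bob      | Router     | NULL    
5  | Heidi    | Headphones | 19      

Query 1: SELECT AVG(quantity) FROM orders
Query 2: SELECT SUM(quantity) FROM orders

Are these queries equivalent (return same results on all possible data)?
No, not equivalent

Query 1 returns: [(11.5,)]
Query 2 returns: [(46,)]

Reason: AVG vs SUM give different aggregate values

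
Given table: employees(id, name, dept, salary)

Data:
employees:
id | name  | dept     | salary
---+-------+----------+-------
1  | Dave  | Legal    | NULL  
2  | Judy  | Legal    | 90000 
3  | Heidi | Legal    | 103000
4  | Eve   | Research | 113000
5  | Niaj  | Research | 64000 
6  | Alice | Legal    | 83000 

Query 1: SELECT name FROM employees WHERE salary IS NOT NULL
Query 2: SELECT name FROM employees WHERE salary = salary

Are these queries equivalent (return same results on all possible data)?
Yes, equivalent

Both queries return: [('Alice',), ('Eve',), ('Heidi',), ('Judy',), ('Niaj',)]

Reason: IS NOT NULL vs self-equality (both exclude NULLs)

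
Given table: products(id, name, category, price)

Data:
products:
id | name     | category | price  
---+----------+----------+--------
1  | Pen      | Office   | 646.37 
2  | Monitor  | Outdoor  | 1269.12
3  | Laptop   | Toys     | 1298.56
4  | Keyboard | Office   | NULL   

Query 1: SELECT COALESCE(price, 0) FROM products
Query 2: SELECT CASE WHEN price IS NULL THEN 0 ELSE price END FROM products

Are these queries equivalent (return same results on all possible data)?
Yes, equivalent

Both queries return: [(0,), (646.37,), (1269.12,), (1298.56,)]

Reason: COALESCE vs CASE for NULL handling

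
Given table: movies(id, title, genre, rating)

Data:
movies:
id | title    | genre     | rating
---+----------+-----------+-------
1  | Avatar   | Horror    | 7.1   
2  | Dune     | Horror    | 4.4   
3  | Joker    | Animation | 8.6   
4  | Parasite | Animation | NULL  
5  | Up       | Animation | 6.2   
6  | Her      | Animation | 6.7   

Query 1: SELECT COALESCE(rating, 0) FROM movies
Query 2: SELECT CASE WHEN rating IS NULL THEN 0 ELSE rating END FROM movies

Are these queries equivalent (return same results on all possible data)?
Yes, equivalent

Both queries return: [(0,), (4.4,), (6.2,), (6.7,), (7.1,), (8.6,)]

Reason: COALESCE vs CASE for NULL handling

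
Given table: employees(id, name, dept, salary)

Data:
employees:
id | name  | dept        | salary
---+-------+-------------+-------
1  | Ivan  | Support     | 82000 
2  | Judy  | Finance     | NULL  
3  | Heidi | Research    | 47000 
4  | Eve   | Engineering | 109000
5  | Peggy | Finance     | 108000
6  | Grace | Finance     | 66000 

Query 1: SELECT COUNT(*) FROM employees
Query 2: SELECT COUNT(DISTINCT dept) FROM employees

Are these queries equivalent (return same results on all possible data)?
No, not equivalent

Query 1 returns: [(6,)]
Query 2 returns: [(4,)]

Reason: COUNT(*) counts rows, COUNT(DISTINCT dept) counts unique depts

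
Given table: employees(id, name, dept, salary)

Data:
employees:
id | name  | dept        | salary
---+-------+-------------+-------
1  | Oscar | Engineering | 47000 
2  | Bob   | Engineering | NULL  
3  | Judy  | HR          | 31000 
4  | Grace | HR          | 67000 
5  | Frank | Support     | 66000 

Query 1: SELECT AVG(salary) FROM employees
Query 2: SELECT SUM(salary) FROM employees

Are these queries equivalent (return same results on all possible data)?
No, not equivalent

Query 1 returns: [(52750.0,)]
Query 2 returns: [(211000,)]

Reason: AVG vs SUM give different aggregate values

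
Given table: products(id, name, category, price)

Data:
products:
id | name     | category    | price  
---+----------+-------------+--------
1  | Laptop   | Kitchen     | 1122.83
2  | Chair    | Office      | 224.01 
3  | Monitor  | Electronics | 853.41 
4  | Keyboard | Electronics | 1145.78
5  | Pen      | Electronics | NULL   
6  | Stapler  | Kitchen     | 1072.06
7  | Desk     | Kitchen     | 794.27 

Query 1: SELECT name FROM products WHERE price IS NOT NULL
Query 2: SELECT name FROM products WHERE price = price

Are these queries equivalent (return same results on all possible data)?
Yes, equivalent

Both queries return: [('Chair',), ('Desk',), ('Keyboard',), ('Laptop',), ('Monitor',), ('Stapler',)]

Reason: IS NOT NULL vs self-equality (both exclude NULLs)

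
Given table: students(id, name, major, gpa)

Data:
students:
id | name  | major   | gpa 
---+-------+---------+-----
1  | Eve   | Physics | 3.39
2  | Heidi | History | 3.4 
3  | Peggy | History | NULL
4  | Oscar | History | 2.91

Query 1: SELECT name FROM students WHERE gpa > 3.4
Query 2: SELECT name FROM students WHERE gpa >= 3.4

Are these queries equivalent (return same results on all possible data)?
No, not equivalent

Query 1 returns: []
Query 2 returns: [('Heidi',)]

Reason: > vs >= gives different results when gpa = 3.4 exists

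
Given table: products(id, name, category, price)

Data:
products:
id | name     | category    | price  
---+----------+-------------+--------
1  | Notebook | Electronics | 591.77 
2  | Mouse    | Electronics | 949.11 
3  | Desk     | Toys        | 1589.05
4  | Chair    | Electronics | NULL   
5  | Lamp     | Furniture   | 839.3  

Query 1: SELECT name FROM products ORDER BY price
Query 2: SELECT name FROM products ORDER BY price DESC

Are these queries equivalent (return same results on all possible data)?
No, not equivalent

Query 1 returns: [('Chair',), ('Notebook',), ('Lamp',), ('Mouse',), ('Desk',)]
Query 2 returns: [('Desk',), ('Mouse',), ('Lamp',), ('Notebook',), ('Chair',)]

Reason: ASC vs DESC gives opposite ordering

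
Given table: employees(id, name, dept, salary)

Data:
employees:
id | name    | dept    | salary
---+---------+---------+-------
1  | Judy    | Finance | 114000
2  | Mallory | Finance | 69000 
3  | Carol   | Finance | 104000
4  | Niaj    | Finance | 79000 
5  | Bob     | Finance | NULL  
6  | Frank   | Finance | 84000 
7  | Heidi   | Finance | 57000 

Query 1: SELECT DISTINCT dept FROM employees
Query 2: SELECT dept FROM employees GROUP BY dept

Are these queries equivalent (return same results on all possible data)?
Yes, equivalent

Both queries return: [('Finance',)]

Reason: Both get unique depts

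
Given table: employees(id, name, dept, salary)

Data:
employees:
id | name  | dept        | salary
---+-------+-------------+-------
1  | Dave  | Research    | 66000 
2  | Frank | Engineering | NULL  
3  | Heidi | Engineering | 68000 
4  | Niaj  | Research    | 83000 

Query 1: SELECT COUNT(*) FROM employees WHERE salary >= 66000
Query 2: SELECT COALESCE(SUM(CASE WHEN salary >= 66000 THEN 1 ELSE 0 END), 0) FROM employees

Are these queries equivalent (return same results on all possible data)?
Yes, equivalent

Both queries return: [(3,)]

Reason: COUNT with WHERE vs conditional SUM (COALESCE handles empty-table NULL)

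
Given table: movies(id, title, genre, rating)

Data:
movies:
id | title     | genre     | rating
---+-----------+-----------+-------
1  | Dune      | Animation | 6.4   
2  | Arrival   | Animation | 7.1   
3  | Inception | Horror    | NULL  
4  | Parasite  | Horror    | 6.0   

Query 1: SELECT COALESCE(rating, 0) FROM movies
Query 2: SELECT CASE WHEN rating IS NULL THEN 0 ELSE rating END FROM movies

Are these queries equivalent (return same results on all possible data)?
Yes, equivalent

Both queries return: [(0,), (6.0,), (6.4,), (7.1,)]

Reason: COALESCE vs CASE for NULL handling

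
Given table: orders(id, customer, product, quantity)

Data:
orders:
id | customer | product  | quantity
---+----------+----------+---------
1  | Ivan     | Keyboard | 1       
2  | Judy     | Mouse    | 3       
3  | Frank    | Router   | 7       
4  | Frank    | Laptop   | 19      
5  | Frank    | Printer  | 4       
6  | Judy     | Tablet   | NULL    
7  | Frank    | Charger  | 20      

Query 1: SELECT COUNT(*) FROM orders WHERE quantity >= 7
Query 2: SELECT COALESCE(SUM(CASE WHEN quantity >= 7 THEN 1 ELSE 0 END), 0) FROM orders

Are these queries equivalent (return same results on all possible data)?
Yes, equivalent

Both queries return: [(3,)]

Reason: COUNT with WHERE vs conditional SUM (COALESCE handles empty-table NULL)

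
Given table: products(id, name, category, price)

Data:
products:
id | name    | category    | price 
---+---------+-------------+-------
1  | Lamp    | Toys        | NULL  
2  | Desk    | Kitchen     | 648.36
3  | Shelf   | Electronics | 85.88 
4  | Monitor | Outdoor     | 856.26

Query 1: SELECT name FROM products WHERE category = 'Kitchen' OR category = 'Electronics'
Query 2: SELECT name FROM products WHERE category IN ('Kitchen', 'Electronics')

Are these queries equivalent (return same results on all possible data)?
Yes, equivalent

Both queries return: [('Desk',), ('Shelf',)]

Reason: OR vs IN are equivalent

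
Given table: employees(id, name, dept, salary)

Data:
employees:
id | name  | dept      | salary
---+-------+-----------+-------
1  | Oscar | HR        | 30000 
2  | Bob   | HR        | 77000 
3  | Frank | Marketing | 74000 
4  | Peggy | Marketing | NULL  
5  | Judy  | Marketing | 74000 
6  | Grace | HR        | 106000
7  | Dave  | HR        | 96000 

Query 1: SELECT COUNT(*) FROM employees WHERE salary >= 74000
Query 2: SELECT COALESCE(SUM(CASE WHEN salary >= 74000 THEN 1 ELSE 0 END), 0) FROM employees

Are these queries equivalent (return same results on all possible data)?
Yes, equivalent

Both queries return: [(5,)]

Reason: COUNT with WHERE vs conditional SUM (COALESCE handles empty-table NULL)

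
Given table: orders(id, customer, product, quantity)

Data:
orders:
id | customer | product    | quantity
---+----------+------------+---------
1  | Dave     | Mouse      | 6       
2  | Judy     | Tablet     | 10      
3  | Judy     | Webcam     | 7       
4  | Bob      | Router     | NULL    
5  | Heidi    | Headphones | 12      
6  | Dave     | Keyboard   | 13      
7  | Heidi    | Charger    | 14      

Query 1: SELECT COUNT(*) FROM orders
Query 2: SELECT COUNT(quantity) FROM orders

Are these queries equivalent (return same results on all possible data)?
No, not equivalent

Query 1 returns: [(7,)]
Query 2 returns: [(6,)]

Reason: COUNT(*) includes NULLs, COUNT(column) excludes them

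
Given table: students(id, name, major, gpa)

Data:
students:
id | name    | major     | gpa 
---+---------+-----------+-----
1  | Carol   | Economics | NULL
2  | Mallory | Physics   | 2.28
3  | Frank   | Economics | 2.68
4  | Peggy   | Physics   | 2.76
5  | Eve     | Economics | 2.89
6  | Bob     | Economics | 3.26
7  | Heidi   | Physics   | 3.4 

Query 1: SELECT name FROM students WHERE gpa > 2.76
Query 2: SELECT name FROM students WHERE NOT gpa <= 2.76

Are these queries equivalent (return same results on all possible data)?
Yes, equivalent

Both queries return: [('Bob',), ('Eve',), ('Heidi',)]

Reason: Both filter gpa > 2.76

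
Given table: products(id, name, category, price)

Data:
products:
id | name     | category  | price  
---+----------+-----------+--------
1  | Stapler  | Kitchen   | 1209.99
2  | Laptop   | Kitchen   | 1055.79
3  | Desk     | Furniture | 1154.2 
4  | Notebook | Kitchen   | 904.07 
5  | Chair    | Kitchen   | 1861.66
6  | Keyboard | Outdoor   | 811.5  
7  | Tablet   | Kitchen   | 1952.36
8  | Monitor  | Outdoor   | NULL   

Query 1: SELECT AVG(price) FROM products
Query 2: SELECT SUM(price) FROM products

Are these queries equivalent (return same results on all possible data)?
No, not equivalent

Query 1 returns: [(1278.51,)]
Query 2 returns: [(8949.57,)]

Reason: AVG vs SUM give different aggregate values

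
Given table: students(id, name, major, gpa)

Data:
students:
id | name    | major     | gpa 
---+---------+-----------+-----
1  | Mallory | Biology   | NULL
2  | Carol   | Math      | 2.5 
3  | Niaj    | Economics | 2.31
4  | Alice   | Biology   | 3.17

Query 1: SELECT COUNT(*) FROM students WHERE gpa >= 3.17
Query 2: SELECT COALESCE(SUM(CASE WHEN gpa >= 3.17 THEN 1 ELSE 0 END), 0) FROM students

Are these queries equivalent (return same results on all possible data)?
Yes, equivalent

Both queries return: [(1,)]

Reason: COUNT with WHERE vs conditional SUM (COALESCE handles empty-table NULL)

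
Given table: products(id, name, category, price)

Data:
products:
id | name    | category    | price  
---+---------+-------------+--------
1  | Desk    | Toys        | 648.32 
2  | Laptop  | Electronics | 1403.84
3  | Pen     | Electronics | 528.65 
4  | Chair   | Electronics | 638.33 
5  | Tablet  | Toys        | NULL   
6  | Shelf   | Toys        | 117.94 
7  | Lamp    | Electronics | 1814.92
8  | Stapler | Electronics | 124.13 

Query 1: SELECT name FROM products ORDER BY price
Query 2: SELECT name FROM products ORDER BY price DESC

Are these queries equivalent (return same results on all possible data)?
No, not equivalent

Query 1 returns: [('Tablet',), ('Shelf',), ('Stapler',), ('Pen',), ('Chair',), ('Desk',), ('Laptop',), ('Lamp',)]
Query 2 returns: [('Lamp',), ('Laptop',), ('Desk',), ('Chair',), ('Pen',), ('Stapler',), ('Shelf',), ('Tablet',)]

Reason: ASC vs DESC gives opposite ordering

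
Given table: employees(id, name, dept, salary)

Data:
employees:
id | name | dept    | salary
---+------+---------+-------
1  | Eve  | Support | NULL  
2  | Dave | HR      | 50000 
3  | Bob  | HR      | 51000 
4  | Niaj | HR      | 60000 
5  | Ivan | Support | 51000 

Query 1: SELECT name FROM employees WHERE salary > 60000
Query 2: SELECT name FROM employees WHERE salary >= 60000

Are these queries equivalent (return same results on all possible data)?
No, not equivalent

Query 1 returns: []
Query 2 returns: [('Niaj',)]

Reason: > vs >= gives different results when salary = 60000 exists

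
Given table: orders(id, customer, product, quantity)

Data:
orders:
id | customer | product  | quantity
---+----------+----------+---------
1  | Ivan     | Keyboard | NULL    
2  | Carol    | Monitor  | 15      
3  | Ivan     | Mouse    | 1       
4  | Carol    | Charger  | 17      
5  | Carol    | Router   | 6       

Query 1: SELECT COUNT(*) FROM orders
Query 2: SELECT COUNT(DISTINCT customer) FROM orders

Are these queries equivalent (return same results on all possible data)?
No, not equivalent

Query 1 returns: [(5,)]
Query 2 returns: [(2,)]

Reason: COUNT(*) counts rows, COUNT(DISTINCT customer) counts unique customers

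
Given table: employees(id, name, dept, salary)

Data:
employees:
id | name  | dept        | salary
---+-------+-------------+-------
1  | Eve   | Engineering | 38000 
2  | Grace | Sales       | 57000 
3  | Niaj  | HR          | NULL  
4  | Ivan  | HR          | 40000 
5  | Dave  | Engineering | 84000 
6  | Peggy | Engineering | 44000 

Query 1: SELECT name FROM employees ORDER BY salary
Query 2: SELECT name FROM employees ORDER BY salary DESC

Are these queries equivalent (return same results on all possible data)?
No, not equivalent

Query 1 returns: [('Niaj',), ('Eve',), ('Ivan',), ('Peggy',), ('Grace',), ('Dave',)]
Query 2 returns: [('Dave',), ('Grace',), ('Peggy',), ('Ivan',), ('Eve',), ('Niaj',)]

Reason: ASC vs DESC gives opposite ordering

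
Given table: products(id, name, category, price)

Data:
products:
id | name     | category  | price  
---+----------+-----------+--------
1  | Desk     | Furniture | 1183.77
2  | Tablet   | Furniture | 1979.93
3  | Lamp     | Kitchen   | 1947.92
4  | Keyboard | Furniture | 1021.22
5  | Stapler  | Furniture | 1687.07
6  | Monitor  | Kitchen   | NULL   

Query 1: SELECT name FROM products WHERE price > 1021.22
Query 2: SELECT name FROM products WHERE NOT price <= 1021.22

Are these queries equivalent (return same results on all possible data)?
Yes, equivalent

Both queries return: [('Desk',), ('Lamp',), ('Stapler',), ('Tablet',)]

Reason: Both filter price > 1021.22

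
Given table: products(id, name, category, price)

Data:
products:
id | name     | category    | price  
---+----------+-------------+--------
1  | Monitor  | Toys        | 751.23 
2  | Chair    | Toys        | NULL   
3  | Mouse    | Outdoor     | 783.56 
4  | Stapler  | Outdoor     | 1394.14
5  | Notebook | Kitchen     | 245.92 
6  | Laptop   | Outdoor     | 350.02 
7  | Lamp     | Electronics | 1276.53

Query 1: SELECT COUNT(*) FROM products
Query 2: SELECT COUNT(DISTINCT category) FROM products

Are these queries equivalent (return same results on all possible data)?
No, not equivalent

Query 1 returns: [(7,)]
Query 2 returns: [(4,)]

Reason: COUNT(*) counts rows, COUNT(DISTINCT category) counts unique categorys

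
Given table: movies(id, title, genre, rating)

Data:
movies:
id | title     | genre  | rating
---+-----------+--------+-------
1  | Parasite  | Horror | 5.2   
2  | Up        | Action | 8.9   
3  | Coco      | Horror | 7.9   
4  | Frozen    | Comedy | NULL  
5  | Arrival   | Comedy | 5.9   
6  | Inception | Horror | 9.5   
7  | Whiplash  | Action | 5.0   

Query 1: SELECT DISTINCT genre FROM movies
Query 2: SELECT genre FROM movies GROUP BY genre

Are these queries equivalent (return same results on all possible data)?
Yes, equivalent

Both queries return: [('Action',), ('Comedy',), ('Horror',)]

Reason: Both get unique genres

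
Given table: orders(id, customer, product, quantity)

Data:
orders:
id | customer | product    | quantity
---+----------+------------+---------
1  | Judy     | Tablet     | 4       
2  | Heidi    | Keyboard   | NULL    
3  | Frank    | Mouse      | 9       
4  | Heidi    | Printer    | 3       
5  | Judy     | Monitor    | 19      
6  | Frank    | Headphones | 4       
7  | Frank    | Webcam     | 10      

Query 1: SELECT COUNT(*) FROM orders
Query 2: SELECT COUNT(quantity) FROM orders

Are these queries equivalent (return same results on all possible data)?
No, not equivalent

Query 1 returns: [(7,)]
Query 2 returns: [(6,)]

Reason: COUNT(*) includes NULLs, COUNT(column) excludes them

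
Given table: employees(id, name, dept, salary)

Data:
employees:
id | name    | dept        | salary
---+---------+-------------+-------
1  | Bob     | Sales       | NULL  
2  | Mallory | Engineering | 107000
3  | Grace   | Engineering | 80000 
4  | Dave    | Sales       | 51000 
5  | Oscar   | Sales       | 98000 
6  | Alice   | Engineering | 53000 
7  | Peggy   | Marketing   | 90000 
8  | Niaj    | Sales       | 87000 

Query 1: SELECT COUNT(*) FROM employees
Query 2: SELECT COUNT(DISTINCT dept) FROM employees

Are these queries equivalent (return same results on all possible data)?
No, not equivalent

Query 1 returns: [(8,)]
Query 2 returns: [(3,)]

Reason: COUNT(*) counts rows, COUNT(DISTINCT dept) counts unique depts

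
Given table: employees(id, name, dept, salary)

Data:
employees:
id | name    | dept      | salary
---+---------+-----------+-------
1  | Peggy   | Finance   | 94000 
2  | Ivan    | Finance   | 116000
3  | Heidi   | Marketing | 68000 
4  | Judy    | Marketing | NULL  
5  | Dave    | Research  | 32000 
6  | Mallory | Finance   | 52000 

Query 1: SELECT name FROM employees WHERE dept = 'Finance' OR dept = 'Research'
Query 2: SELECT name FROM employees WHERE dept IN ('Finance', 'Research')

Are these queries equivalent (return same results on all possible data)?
Yes, equivalent

Both queries return: [('Dave',), ('Ivan',), ('Mallory',), ('Peggy',)]

Reason: OR vs IN are equivalent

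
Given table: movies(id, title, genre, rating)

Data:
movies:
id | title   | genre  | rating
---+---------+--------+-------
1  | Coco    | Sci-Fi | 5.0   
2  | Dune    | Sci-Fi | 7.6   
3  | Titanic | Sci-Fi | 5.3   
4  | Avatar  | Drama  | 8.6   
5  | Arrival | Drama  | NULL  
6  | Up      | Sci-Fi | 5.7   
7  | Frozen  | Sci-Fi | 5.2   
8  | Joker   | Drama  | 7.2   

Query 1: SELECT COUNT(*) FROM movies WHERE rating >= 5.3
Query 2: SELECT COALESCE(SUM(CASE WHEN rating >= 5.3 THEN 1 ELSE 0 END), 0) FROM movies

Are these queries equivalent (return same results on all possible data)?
Yes, equivalent

Both queries return: [(5,)]

Reason: COUNT with WHERE vs conditional SUM (COALESCE handles empty-table NULL)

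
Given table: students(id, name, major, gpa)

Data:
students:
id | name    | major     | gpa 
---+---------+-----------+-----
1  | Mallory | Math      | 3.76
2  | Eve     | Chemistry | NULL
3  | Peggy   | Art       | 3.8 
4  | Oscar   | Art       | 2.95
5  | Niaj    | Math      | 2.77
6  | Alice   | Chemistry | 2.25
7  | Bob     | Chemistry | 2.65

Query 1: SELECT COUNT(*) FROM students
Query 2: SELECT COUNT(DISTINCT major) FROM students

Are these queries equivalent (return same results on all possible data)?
No, not equivalent

Query 1 returns: [(7,)]
Query 2 returns: [(3,)]

Reason: COUNT(*) counts rows, COUNT(DISTINCT major) counts unique majors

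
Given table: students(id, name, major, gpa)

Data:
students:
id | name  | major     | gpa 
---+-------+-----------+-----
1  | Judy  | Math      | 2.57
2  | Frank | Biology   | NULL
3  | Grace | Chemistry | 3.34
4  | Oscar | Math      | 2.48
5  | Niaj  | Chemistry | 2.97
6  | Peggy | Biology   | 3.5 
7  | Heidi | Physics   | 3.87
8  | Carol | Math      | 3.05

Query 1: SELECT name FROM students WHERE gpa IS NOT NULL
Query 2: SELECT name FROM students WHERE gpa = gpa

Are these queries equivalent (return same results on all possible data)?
Yes, equivalent

Both queries return: [('Carol',), ('Grace',), ('Heidi',), ('Judy',), ('Niaj',), ('Oscar',), ('Peggy',)]

Reason: IS NOT NULL vs self-equality (both exclude NULLs)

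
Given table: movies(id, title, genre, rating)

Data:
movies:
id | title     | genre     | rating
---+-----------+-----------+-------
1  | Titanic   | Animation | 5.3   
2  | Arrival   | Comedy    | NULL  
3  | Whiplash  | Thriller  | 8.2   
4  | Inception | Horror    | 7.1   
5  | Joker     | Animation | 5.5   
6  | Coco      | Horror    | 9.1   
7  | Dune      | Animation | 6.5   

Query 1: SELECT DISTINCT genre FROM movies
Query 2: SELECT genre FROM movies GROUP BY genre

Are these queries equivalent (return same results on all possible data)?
Yes, equivalent

Both queries return: [('Animation',), ('Comedy',), ('Horror',), ('Thriller',)]

Reason: Both get unique genres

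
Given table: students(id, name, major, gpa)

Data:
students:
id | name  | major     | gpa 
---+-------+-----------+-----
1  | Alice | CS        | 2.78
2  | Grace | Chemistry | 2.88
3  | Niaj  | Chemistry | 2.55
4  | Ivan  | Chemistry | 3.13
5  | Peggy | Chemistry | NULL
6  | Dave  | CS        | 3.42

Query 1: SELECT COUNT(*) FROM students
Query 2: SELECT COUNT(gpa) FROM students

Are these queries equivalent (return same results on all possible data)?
No, not equivalent

Query 1 returns: [(6,)]
Query 2 returns: [(5,)]

Reason: COUNT(*) includes NULLs, COUNT(column) excludes them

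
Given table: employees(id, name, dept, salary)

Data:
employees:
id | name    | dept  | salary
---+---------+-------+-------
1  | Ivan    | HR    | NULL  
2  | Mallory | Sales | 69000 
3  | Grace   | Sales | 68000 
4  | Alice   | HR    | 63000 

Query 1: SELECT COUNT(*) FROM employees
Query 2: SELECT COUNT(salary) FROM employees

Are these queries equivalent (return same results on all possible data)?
No, not equivalent

Query 1 returns: [(4,)]
Query 2 returns: [(3,)]

Reason: COUNT(*) includes NULLs, COUNT(column) excludes them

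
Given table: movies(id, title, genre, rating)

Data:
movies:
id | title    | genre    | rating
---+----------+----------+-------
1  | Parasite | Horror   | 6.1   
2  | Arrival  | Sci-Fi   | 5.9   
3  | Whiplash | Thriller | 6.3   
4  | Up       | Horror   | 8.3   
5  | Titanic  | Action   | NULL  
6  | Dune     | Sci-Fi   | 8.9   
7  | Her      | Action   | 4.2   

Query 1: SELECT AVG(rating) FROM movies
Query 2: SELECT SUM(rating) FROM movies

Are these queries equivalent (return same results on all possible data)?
No, not equivalent

Query 1 returns: [(6.616666666666667,)]
Query 2 returns: [(39.7,)]

Reason: AVG vs SUM give different aggregate values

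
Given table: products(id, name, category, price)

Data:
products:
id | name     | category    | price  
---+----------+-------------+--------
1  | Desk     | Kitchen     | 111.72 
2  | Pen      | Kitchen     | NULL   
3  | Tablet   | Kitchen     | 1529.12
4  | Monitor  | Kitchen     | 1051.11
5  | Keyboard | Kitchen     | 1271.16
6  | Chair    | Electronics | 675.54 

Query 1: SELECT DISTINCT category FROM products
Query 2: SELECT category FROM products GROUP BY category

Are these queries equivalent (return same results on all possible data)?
Yes, equivalent

Both queries return: [('Electronics',), ('Kitchen',)]

Reason: Both get unique categorys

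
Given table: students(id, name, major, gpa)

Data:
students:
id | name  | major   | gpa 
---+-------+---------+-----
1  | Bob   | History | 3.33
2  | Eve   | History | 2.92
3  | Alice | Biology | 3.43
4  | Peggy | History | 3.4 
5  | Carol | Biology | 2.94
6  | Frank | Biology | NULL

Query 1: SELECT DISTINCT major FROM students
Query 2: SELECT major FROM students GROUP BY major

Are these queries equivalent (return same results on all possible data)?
Yes, equivalent

Both queries return: [('Biology',), ('History',)]

Reason: Both get unique majors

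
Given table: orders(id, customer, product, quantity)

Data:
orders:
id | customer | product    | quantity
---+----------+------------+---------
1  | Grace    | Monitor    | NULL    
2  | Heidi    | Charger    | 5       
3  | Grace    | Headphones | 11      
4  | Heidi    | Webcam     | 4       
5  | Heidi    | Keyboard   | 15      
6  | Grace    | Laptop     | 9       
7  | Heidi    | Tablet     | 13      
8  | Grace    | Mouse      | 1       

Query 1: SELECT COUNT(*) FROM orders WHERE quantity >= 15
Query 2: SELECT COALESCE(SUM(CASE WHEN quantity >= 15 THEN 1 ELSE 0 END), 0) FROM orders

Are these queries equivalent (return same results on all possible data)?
Yes, equivalent

Both queries return: [(1,)]

Reason: COUNT with WHERE vs conditional SUM (COALESCE handles empty-table NULL)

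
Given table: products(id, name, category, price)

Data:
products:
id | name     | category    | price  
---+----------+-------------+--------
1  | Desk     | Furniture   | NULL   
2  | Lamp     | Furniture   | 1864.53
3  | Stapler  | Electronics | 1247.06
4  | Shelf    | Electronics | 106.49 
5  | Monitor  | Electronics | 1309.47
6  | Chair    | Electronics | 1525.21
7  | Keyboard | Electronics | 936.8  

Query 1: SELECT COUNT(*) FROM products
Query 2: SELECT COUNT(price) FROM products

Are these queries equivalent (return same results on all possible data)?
No, not equivalent

Query 1 returns: [(7,)]
Query 2 returns: [(6,)]

Reason: COUNT(*) includes NULLs, COUNT(column) excludes them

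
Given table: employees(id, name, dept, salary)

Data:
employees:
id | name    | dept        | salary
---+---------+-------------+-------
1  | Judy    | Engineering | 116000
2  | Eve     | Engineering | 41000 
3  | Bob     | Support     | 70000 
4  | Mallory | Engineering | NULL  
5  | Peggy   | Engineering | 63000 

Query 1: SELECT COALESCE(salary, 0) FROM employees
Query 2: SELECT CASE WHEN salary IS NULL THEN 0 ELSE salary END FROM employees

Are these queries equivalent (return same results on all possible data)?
Yes, equivalent

Both queries return: [(0,), (41000,), (63000,), (70000,), (116000,)]

Reason: COALESCE vs CASE for NULL handling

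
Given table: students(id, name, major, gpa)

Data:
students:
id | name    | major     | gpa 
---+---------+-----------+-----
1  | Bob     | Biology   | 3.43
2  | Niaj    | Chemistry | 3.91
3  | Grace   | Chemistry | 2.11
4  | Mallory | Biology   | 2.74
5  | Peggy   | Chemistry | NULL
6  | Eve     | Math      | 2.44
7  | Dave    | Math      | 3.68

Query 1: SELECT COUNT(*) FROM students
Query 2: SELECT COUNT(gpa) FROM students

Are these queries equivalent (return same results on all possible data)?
No, not equivalent

Query 1 returns: [(7,)]
Query 2 returns: [(6,)]

Reason: COUNT(*) includes NULLs, COUNT(column) excludes them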